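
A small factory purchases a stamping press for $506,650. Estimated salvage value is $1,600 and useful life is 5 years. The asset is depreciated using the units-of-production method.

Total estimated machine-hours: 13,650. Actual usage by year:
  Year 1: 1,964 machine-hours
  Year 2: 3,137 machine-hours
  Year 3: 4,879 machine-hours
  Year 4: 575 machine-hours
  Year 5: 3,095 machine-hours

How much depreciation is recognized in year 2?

Depreciable base = $506,650 − $1,600 = $505,050.
Rate = $505,050 / 13,650 machine-hours = $37 per machine-hour.
Year 1: 1,964 × $37 = $72,668. Book value $433,982.
Year 2: 3,137 × $37 = $116,069. Book value $317,913.

$116,069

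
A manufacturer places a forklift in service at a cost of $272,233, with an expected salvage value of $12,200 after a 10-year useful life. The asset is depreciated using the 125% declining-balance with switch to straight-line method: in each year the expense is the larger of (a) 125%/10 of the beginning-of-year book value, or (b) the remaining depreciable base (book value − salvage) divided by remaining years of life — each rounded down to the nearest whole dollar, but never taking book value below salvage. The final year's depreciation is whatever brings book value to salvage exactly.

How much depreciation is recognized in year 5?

Depreciable base = $272,233 − $12,200 = $260,033.
Year 1: DB = ⌊$272,233 × 125%/10⌋ = $34,029; SL = ⌊$260,033/10⌋ = $26,003 → take DB $34,029. Book value $238,204.
Year 2: DB = ⌊$238,204 × 125%/10⌋ = $29,775; SL = ⌊$226,004/9⌋ = $25,111 → take DB $29,775. Book value $208,429.
Year 3: DB = ⌊$208,429 × 125%/10⌋ = $26,053; SL = ⌊$196,229/8⌋ = $24,528 → take DB $26,053. Book value $182,376.
Year 4: DB = ⌊$182,376 × 125%/10⌋ = $22,797; SL = ⌊$170,176/7⌋ = $24,310 → take SL $24,310. Book value $158,066.
Year 5: DB = ⌊$158,066 × 125%/10⌋ = $19,758; SL = ⌊$145,866/6⌋ = $24,311 → take SL $24,311. Book value $133,755.

$24,311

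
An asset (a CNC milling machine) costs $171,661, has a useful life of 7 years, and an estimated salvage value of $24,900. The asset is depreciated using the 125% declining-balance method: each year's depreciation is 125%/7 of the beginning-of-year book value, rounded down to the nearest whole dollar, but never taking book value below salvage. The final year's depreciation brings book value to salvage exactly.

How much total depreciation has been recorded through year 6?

Depreciable base = $171,661 − $24,900 = $146,761.
Year 1: ⌊$171,661 × 125%/7⌋ = $30,653. Book value $141,008.
Year 2: ⌊$141,008 × 125%/7⌋ = $25,180. Book value $115,828.
Year 3: ⌊$115,828 × 125%/7⌋ = $20,683. Book value $95,145.
Year 4: ⌊$95,145 × 125%/7⌋ = $16,990. Book value $78,155.
Year 5: ⌊$78,155 × 125%/7⌋ = $13,956. Book value $64,199.
Year 6: ⌊$64,199 × 125%/7⌋ = $11,464. Book value $52,735.
Accumulated through year 6 = $171,661 − $52,735 = $118,926.

$118,926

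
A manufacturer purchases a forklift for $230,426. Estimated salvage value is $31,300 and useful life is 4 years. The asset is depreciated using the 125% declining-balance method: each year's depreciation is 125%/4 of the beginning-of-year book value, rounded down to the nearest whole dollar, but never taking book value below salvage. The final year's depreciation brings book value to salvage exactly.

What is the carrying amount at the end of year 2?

Depreciable base = $230,426 − $31,300 = $199,126.
Year 1: ⌊$230,426 × 125%/4⌋ = $72,008. Book value $158,418.
Year 2: ⌊$158,418 × 125%/4⌋ = $49,505. Book value $108,913.

$108,913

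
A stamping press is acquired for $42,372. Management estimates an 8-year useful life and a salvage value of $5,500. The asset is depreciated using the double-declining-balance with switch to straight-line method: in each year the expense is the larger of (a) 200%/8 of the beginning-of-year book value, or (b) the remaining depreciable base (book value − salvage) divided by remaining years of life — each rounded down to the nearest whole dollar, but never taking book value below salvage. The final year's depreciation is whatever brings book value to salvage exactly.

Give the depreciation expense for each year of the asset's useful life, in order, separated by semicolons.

Depreciable base = $42,372 − $5,500 = $36,872.
Year 1: DB = ⌊$42,372 × 200%/8⌋ = $10,593; SL = ⌊$36,872/8⌋ = $4,609 → take DB $10,593. Book value $31,779.
Year 2: DB = ⌊$31,779 × 200%/8⌋ = $7,944; SL = ⌊$26,279/7⌋ = $3,754 → take DB $7,944. Book value $23,835.
Year 3: DB = ⌊$23,835 × 200%/8⌋ = $5,958; SL = ⌊$18,335/6⌋ = $3,055 → take DB $5,958. Book value $17,877.
Year 4: DB = ⌊$17,877 × 200%/8⌋ = $4,469; SL = ⌊$12,377/5⌋ = $2,475 → take DB $4,469. Book value $13,408.
Year 5: DB = ⌊$13,408 × 200%/8⌋ = $3,352; SL = ⌊$7,908/4⌋ = $1,977 → take DB $3,352. Book value $10,056.
Year 6: DB = ⌊$10,056 × 200%/8⌋ = $2,514; SL = ⌊$4,556/3⌋ = $1,518 → take DB $2,514. Book value $7,542.
Year 7: DB = ⌊$7,542 × 200%/8⌋ = $1,885; SL = ⌊$2,042/2⌋ = $1,021 → take DB $1,885. Book value $5,657.
Year 8 (final): $5,657 − $5,500 = $157. Book value $5,500.

$10,593; $7,944; $5,958; $4,469; $3,352; $2,514; $1,885; $157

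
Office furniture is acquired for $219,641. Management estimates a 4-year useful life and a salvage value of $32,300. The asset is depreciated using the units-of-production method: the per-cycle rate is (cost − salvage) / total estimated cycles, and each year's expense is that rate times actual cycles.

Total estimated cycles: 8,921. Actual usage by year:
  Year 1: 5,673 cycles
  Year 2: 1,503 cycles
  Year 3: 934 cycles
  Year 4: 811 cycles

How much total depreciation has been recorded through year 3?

$170,310

Depreciable base = $219,641 − $32,300 = $187,341.
Rate = $187,341 / 8,921 cycles = $21 per cycle.
Year 1: 5,673 × $21 = $119,133. Book value $100,508.
Year 2: 1,503 × $21 = $31,563. Book value $68,945.
Year 3: 934 × $21 = $19,614. Book value $49,331.
Accumulated through year 3 = $219,641 − $49,331 = $170,310.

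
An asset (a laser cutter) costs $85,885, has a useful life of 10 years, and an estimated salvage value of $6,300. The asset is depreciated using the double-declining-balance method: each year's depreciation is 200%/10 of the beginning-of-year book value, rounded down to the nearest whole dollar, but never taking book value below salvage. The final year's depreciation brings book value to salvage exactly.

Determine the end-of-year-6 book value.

Depreciable base = $85,885 − $6,300 = $79,585.
Year 1: ⌊$85,885 × 200%/10⌋ = $17,177. Book value $68,708.
Year 2: ⌊$68,708 × 200%/10⌋ = $13,741. Book value $54,967.
Year 3: ⌊$54,967 × 200%/10⌋ = $10,993. Book value $43,974.
Year 4: ⌊$43,974 × 200%/10⌋ = $8,794. Book value $35,180.
Year 5: ⌊$35,180 × 200%/10⌋ = $7,036. Book value $28,144.
Year 6: ⌊$28,144 × 200%/10⌋ = $5,628. Book value $22,516.

$22,516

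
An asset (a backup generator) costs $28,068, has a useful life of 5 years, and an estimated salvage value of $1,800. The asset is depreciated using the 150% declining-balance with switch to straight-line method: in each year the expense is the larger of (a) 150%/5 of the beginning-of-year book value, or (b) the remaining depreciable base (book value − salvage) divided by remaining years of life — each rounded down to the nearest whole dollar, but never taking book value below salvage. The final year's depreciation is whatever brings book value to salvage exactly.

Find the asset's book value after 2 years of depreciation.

Depreciable base = $28,068 − $1,800 = $26,268.
Year 1: DB = ⌊$28,068 × 150%/5⌋ = $8,420; SL = ⌊$26,268/5⌋ = $5,253 → take DB $8,420. Book value $19,648.
Year 2: DB = ⌊$19,648 × 150%/5⌋ = $5,894; SL = ⌊$17,848/4⌋ = $4,462 → take DB $5,894. Book value $13,754.

$13,754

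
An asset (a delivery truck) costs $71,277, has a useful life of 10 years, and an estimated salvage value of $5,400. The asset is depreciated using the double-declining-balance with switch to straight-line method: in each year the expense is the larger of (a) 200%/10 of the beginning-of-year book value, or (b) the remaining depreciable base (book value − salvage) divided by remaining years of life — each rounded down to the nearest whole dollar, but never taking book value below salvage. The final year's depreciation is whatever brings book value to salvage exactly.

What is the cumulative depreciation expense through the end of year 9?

Depreciable base = $71,277 − $5,400 = $65,877.
Year 1: DB = ⌊$71,277 × 200%/10⌋ = $14,255; SL = ⌊$65,877/10⌋ = $6,587 → take DB $14,255. Book value $57,022.
Year 2: DB = ⌊$57,022 × 200%/10⌋ = $11,404; SL = ⌊$51,622/9⌋ = $5,735 → take DB $11,404. Book value $45,618.
Year 3: DB = ⌊$45,618 × 200%/10⌋ = $9,123; SL = ⌊$40,218/8⌋ = $5,027 → take DB $9,123. Book value $36,495.
Year 4: DB = ⌊$36,495 × 200%/10⌋ = $7,299; SL = ⌊$31,095/7⌋ = $4,442 → take DB $7,299. Book value $29,196.
Year 5: DB = ⌊$29,196 × 200%/10⌋ = $5,839; SL = ⌊$23,796/6⌋ = $3,966 → take DB $5,839. Book value $23,357.
Year 6: DB = ⌊$23,357 × 200%/10⌋ = $4,671; SL = ⌊$17,957/5⌋ = $3,591 → take DB $4,671. Book value $18,686.
Year 7: DB = ⌊$18,686 × 200%/10⌋ = $3,737; SL = ⌊$13,286/4⌋ = $3,321 → take DB $3,737. Book value $14,949.
Year 8: DB = ⌊$14,949 × 200%/10⌋ = $2,989; SL = ⌊$9,549/3⌋ = $3,183 → take SL $3,183. Book value $11,766.
Year 9: DB = ⌊$11,766 × 200%/10⌋ = $2,353; SL = ⌊$6,366/2⌋ = $3,183 → take SL $3,183. Book value $8,583.
Accumulated through year 9 = $71,277 − $8,583 = $62,694.

$62,694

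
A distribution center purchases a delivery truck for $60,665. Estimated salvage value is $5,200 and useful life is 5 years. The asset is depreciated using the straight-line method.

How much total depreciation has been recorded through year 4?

Depreciable base = $60,665 − $5,200 = $55,465.
Annual expense = $55,465 / 5 = $11,093.
End of year 1: book value $49,572.
End of year 2: book value $38,479.
End of year 3: book value $27,386.
End of year 4: book value $16,293.
Accumulated through year 4 = $60,665 − $16,293 = $44,372.

$44,372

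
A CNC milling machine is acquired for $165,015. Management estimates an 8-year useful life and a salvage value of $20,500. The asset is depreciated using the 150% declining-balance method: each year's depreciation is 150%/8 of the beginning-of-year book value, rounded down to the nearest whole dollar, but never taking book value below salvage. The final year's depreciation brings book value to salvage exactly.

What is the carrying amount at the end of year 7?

Depreciable base = $165,015 − $20,500 = $144,515.
Year 1: ⌊$165,015 × 150%/8⌋ = $30,940. Book value $134,075.
Year 2: ⌊$134,075 × 150%/8⌋ = $25,139. Book value $108,936.
Year 3: ⌊$108,936 × 150%/8⌋ = $20,425. Book value $88,511.
Year 4: ⌊$88,511 × 150%/8⌋ = $16,595. Book value $71,916.
Year 5: ⌊$71,916 × 150%/8⌋ = $13,484. Book value $58,432.
Year 6: ⌊$58,432 × 150%/8⌋ = $10,956. Book value $47,476.
Year 7: ⌊$47,476 × 150%/8⌋ = $8,901. Book value $38,575.

$38,575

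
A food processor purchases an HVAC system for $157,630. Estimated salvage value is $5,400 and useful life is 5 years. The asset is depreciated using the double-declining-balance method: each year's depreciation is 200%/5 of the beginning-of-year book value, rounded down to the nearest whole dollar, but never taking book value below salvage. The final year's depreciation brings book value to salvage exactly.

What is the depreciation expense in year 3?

$22,698

Depreciable base = $157,630 − $5,400 = $152,230.
Year 1: ⌊$157,630 × 200%/5⌋ = $63,052. Book value $94,578.
Year 2: ⌊$94,578 × 200%/5⌋ = $37,831. Book value $56,747.
Year 3: ⌊$56,747 × 200%/5⌋ = $22,698. Book value $34,049.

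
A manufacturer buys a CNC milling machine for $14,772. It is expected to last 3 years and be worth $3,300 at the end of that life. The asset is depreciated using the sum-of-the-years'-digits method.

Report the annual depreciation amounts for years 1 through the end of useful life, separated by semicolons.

$5,736; $3,824; $1,912

Depreciable base = $14,772 − $3,300 = $11,472.
Sum of the years' digits = 3+2+1 = 6.
Year 1: $11,472 × 3/6 = $5,736. Book value $9,036.
Year 2: $11,472 × 2/6 = $3,824. Book value $5,212.
Year 3: $11,472 × 1/6 = $1,912. Book value $3,300.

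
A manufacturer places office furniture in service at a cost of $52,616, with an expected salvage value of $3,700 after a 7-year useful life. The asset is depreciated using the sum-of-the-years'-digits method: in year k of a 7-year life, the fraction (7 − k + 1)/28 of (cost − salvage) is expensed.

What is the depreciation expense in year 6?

Depreciable base = $52,616 − $3,700 = $48,916.
Sum of the years' digits = 7+6+5+4+3+2+1 = 28.
Year 1: $48,916 × 7/28 = $12,229. Book value $40,387.
Year 2: $48,916 × 6/28 = $10,482. Book value $29,905.
Year 3: $48,916 × 5/28 = $8,735. Book value $21,170.
Year 4: $48,916 × 4/28 = $6,988. Book value $14,182.
Year 5: $48,916 × 3/28 = $5,241. Book value $8,941.
Year 6: $48,916 × 2/28 = $3,494. Book value $5,447.

$3,494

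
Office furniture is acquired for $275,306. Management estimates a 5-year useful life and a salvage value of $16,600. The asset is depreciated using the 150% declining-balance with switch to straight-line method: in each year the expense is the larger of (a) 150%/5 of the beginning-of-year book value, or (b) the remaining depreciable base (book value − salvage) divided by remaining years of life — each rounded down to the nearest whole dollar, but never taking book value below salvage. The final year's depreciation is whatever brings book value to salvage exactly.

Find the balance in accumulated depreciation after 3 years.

$180,875

Depreciable base = $275,306 − $16,600 = $258,706.
Year 1: DB = ⌊$275,306 × 150%/5⌋ = $82,591; SL = ⌊$258,706/5⌋ = $51,741 → take DB $82,591. Book value $192,715.
Year 2: DB = ⌊$192,715 × 150%/5⌋ = $57,814; SL = ⌊$176,115/4⌋ = $44,028 → take DB $57,814. Book value $134,901.
Year 3: DB = ⌊$134,901 × 150%/5⌋ = $40,470; SL = ⌊$118,301/3⌋ = $39,433 → take DB $40,470. Book value $94,431.
Accumulated through year 3 = $275,306 − $94,431 = $180,875.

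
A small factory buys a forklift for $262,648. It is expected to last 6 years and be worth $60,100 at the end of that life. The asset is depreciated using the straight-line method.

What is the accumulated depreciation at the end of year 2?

Depreciable base = $262,648 − $60,100 = $202,548.
Annual expense = $202,548 / 6 = $33,758.
End of year 1: book value $228,890.
End of year 2: book value $195,132.
Accumulated through year 2 = $262,648 − $195,132 = $67,516.

$67,516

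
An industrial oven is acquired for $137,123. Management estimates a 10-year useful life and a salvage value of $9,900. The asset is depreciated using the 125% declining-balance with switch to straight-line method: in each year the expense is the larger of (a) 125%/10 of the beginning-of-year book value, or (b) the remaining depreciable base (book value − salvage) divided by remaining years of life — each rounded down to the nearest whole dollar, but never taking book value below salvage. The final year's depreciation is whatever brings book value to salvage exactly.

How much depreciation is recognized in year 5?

Depreciable base = $137,123 − $9,900 = $127,223.
Year 1: DB = ⌊$137,123 × 125%/10⌋ = $17,140; SL = ⌊$127,223/10⌋ = $12,722 → take DB $17,140. Book value $119,983.
Year 2: DB = ⌊$119,983 × 125%/10⌋ = $14,997; SL = ⌊$110,083/9⌋ = $12,231 → take DB $14,997. Book value $104,986.
Year 3: DB = ⌊$104,986 × 125%/10⌋ = $13,123; SL = ⌊$95,086/8⌋ = $11,885 → take DB $13,123. Book value $91,863.
Year 4: DB = ⌊$91,863 × 125%/10⌋ = $11,482; SL = ⌊$81,963/7⌋ = $11,709 → take SL $11,709. Book value $80,154.
Year 5: DB = ⌊$80,154 × 125%/10⌋ = $10,019; SL = ⌊$70,254/6⌋ = $11,709 → take SL $11,709. Book value $68,445.

$11,709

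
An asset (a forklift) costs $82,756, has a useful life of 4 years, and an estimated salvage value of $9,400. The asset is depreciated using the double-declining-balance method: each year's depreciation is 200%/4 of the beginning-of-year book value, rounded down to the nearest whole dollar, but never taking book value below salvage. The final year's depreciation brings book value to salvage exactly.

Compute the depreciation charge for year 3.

Depreciable base = $82,756 − $9,400 = $73,356.
Year 1: ⌊$82,756 × 200%/4⌋ = $41,378. Book value $41,378.
Year 2: ⌊$41,378 × 200%/4⌋ = $20,689. Book value $20,689.
Year 3: ⌊$20,689 × 200%/4⌋ = $10,344. Book value $10,345.

$10,344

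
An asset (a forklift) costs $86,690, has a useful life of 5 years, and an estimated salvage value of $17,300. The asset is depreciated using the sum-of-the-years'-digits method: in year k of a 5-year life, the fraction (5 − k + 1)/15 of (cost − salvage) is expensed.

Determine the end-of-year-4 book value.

Depreciable base = $86,690 − $17,300 = $69,390.
Sum of the years' digits = 5+4+3+2+1 = 15.
Year 1: $69,390 × 5/15 = $23,130. Book value $63,560.
Year 2: $69,390 × 4/15 = $18,504. Book value $45,056.
Year 3: $69,390 × 3/15 = $13,878. Book value $31,178.
Year 4: $69,390 × 2/15 = $9,252. Book value $21,926.

$21,926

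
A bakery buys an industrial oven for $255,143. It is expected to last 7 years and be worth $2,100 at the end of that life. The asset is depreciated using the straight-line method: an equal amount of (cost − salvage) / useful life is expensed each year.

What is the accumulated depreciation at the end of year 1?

Depreciable base = $255,143 − $2,100 = $253,043.
Annual expense = $253,043 / 7 = $36,149.
End of year 1: book value $218,994.
Accumulated through year 1 = $255,143 − $218,994 = $36,149.

$36,149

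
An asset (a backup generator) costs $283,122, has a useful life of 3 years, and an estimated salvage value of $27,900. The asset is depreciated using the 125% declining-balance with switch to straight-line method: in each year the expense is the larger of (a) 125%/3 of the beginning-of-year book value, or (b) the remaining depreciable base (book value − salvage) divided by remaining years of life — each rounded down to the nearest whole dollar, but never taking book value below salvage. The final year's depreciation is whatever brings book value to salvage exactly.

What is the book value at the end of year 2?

Depreciable base = $283,122 − $27,900 = $255,222.
Year 1: DB = ⌊$283,122 × 125%/3⌋ = $117,967; SL = ⌊$255,222/3⌋ = $85,074 → take DB $117,967. Book value $165,155.
Year 2: DB = ⌊$165,155 × 125%/3⌋ = $68,814; SL = ⌊$137,255/2⌋ = $68,627 → take DB $68,814. Book value $96,341.

$96,341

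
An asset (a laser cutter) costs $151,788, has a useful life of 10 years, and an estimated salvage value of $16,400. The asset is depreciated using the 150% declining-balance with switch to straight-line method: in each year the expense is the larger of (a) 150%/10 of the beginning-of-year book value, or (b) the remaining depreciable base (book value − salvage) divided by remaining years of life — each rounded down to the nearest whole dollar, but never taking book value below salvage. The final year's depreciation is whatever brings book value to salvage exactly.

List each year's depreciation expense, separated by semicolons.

$22,768; $19,353; $16,450; $13,982; $11,885; $10,190; $10,190; $10,190; $10,190; $10,190

Depreciable base = $151,788 − $16,400 = $135,388.
Year 1: DB = ⌊$151,788 × 150%/10⌋ = $22,768; SL = ⌊$135,388/10⌋ = $13,538 → take DB $22,768. Book value $129,020.
Year 2: DB = ⌊$129,020 × 150%/10⌋ = $19,353; SL = ⌊$112,620/9⌋ = $12,513 → take DB $19,353. Book value $109,667.
Year 3: DB = ⌊$109,667 × 150%/10⌋ = $16,450; SL = ⌊$93,267/8⌋ = $11,658 → take DB $16,450. Book value $93,217.
Year 4: DB = ⌊$93,217 × 150%/10⌋ = $13,982; SL = ⌊$76,817/7⌋ = $10,973 → take DB $13,982. Book value $79,235.
Year 5: DB = ⌊$79,235 × 150%/10⌋ = $11,885; SL = ⌊$62,835/6⌋ = $10,472 → take DB $11,885. Book value $67,350.
Year 6: DB = ⌊$67,350 × 150%/10⌋ = $10,102; SL = ⌊$50,950/5⌋ = $10,190 → take SL $10,190. Book value $57,160.
Year 7: DB = ⌊$57,160 × 150%/10⌋ = $8,574; SL = ⌊$40,760/4⌋ = $10,190 → take SL $10,190. Book value $46,970.
Year 8: DB = ⌊$46,970 × 150%/10⌋ = $7,045; SL = ⌊$30,570/3⌋ = $10,190 → take SL $10,190. Book value $36,780.
Year 9: DB = ⌊$36,780 × 150%/10⌋ = $5,517; SL = ⌊$20,380/2⌋ = $10,190 → take SL $10,190. Book value $26,590.
Year 10 (final): $26,590 − $16,400 = $10,190. Book value $16,400.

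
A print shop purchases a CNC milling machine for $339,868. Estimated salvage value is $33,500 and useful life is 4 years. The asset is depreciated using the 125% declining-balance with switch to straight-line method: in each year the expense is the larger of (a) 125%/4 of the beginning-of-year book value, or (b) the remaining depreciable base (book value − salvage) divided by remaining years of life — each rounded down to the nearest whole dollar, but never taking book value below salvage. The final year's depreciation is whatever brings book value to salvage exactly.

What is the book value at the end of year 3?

Depreciable base = $339,868 − $33,500 = $306,368.
Year 1: DB = ⌊$339,868 × 125%/4⌋ = $106,208; SL = ⌊$306,368/4⌋ = $76,592 → take DB $106,208. Book value $233,660.
Year 2: DB = ⌊$233,660 × 125%/4⌋ = $73,018; SL = ⌊$200,160/3⌋ = $66,720 → take DB $73,018. Book value $160,642.
Year 3: DB = ⌊$160,642 × 125%/4⌋ = $50,200; SL = ⌊$127,142/2⌋ = $63,571 → take SL $63,571. Book value $97,071.

$97,071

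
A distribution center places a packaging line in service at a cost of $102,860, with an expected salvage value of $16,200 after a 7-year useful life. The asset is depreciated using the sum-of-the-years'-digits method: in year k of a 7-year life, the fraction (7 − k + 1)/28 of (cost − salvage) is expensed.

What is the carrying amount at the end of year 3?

Depreciable base = $102,860 − $16,200 = $86,660.
Sum of the years' digits = 7+6+5+4+3+2+1 = 28.
Year 1: $86,660 × 7/28 = $21,665. Book value $81,195.
Year 2: $86,660 × 6/28 = $18,570. Book value $62,625.
Year 3: $86,660 × 5/28 = $15,475. Book value $47,150.

$47,150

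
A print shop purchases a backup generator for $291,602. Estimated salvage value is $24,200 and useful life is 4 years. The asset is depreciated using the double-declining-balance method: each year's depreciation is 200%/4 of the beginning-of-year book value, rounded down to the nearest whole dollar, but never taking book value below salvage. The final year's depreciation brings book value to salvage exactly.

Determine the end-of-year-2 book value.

$72,901

Depreciable base = $291,602 − $24,200 = $267,402.
Year 1: ⌊$291,602 × 200%/4⌋ = $145,801. Book value $145,801.
Year 2: ⌊$145,801 × 200%/4⌋ = $72,900. Book value $72,901.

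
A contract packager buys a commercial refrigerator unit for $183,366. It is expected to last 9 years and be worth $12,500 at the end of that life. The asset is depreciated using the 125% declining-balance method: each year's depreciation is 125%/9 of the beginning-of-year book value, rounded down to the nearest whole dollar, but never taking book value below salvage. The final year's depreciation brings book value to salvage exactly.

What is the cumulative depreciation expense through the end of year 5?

Depreciable base = $183,366 − $12,500 = $170,866.
Year 1: ⌊$183,366 × 125%/9⌋ = $25,467. Book value $157,899.
Year 2: ⌊$157,899 × 125%/9⌋ = $21,930. Book value $135,969.
Year 3: ⌊$135,969 × 125%/9⌋ = $18,884. Book value $117,085.
Year 4: ⌊$117,085 × 125%/9⌋ = $16,261. Book value $100,824.
Year 5: ⌊$100,824 × 125%/9⌋ = $14,003. Book value $86,821.
Accumulated through year 5 = $183,366 − $86,821 = $96,545.

$96,545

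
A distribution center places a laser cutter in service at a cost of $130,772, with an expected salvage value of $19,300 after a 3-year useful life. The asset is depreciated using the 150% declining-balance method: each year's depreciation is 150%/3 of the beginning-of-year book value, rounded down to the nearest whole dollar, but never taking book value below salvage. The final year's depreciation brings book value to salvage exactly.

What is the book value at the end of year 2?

Depreciable base = $130,772 − $19,300 = $111,472.
Year 1: ⌊$130,772 × 150%/3⌋ = $65,386. Book value $65,386.
Year 2: ⌊$65,386 × 150%/3⌋ = $32,693. Book value $32,693.

$32,693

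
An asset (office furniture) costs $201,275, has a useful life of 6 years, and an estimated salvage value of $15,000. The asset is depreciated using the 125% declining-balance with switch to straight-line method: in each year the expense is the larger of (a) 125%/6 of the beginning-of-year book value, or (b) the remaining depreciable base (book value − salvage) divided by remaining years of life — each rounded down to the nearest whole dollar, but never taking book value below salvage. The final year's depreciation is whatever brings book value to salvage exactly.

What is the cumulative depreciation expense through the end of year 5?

Depreciable base = $201,275 − $15,000 = $186,275.
Year 1: DB = ⌊$201,275 × 125%/6⌋ = $41,932; SL = ⌊$186,275/6⌋ = $31,045 → take DB $41,932. Book value $159,343.
Year 2: DB = ⌊$159,343 × 125%/6⌋ = $33,196; SL = ⌊$144,343/5⌋ = $28,868 → take DB $33,196. Book value $126,147.
Year 3: DB = ⌊$126,147 × 125%/6⌋ = $26,280; SL = ⌊$111,147/4⌋ = $27,786 → take SL $27,786. Book value $98,361.
Year 4: DB = ⌊$98,361 × 125%/6⌋ = $20,491; SL = ⌊$83,361/3⌋ = $27,787 → take SL $27,787. Book value $70,574.
Year 5: DB = ⌊$70,574 × 125%/6⌋ = $14,702; SL = ⌊$55,574/2⌋ = $27,787 → take SL $27,787. Book value $42,787.
Accumulated through year 5 = $201,275 − $42,787 = $158,488.

$158,488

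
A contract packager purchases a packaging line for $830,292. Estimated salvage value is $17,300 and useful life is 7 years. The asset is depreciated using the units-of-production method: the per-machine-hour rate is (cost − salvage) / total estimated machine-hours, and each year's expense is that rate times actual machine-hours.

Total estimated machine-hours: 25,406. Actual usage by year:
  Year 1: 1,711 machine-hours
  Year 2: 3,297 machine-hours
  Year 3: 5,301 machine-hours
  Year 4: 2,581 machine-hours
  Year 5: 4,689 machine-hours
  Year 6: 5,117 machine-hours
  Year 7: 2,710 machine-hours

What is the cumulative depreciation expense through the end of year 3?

Depreciable base = $830,292 − $17,300 = $812,992.
Rate = $812,992 / 25,406 machine-hours = $32 per machine-hour.
Year 1: 1,711 × $32 = $54,752. Book value $775,540.
Year 2: 3,297 × $32 = $105,504. Book value $670,036.
Year 3: 5,301 × $32 = $169,632. Book value $500,404.
Accumulated through year 3 = $830,292 − $500,404 = $329,888.

$329,888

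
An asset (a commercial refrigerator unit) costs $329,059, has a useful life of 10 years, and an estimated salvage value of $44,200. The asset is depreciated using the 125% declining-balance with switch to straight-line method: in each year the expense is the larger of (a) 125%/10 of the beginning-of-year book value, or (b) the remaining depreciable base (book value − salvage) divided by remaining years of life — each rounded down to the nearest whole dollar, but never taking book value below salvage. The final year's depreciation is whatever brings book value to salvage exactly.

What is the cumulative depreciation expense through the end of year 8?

Depreciable base = $329,059 − $44,200 = $284,859.
Year 1: DB = ⌊$329,059 × 125%/10⌋ = $41,132; SL = ⌊$284,859/10⌋ = $28,485 → take DB $41,132. Book value $287,927.
Year 2: DB = ⌊$287,927 × 125%/10⌋ = $35,990; SL = ⌊$243,727/9⌋ = $27,080 → take DB $35,990. Book value $251,937.
Year 3: DB = ⌊$251,937 × 125%/10⌋ = $31,492; SL = ⌊$207,737/8⌋ = $25,967 → take DB $31,492. Book value $220,445.
Year 4: DB = ⌊$220,445 × 125%/10⌋ = $27,555; SL = ⌊$176,245/7⌋ = $25,177 → take DB $27,555. Book value $192,890.
Year 5: DB = ⌊$192,890 × 125%/10⌋ = $24,111; SL = ⌊$148,690/6⌋ = $24,781 → take SL $24,781. Book value $168,109.
Year 6: DB = ⌊$168,109 × 125%/10⌋ = $21,013; SL = ⌊$123,909/5⌋ = $24,781 → take SL $24,781. Book value $143,328.
Year 7: DB = ⌊$143,328 × 125%/10⌋ = $17,916; SL = ⌊$99,128/4⌋ = $24,782 → take SL $24,782. Book value $118,546.
Year 8: DB = ⌊$118,546 × 125%/10⌋ = $14,818; SL = ⌊$74,346/3⌋ = $24,782 → take SL $24,782. Book value $93,764.
Accumulated through year 8 = $329,059 − $93,764 = $235,295.

$235,295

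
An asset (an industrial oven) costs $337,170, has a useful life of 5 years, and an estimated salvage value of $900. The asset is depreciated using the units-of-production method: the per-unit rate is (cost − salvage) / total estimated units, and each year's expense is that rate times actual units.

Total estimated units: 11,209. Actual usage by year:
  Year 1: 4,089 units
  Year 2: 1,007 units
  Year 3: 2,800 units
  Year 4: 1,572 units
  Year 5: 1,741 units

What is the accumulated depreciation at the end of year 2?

Depreciable base = $337,170 − $900 = $336,270.
Rate = $336,270 / 11,209 units = $30 per unit.
Year 1: 4,089 × $30 = $122,670. Book value $214,500.
Year 2: 1,007 × $30 = $30,210. Book value $184,290.
Accumulated through year 2 = $337,170 − $184,290 = $152,880.

$152,880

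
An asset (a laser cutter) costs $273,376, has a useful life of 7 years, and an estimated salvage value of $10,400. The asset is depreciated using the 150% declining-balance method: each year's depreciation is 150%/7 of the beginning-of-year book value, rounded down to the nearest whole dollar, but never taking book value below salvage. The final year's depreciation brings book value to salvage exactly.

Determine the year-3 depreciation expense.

Depreciable base = $273,376 − $10,400 = $262,976.
Year 1: ⌊$273,376 × 150%/7⌋ = $58,580. Book value $214,796.
Year 2: ⌊$214,796 × 150%/7⌋ = $46,027. Book value $168,769.
Year 3: ⌊$168,769 × 150%/7⌋ = $36,164. Book value $132,605.

$36,164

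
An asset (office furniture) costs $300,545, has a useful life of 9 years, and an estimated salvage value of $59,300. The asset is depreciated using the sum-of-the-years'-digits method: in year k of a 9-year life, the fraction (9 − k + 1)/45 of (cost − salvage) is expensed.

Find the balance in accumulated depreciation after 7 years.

Depreciable base = $300,545 − $59,300 = $241,245.
Sum of the years' digits = 9+8+7+6+5+4+3+2+1 = 45.
Year 1: $241,245 × 9/45 = $48,249. Book value $252,296.
Year 2: $241,245 × 8/45 = $42,888. Book value $209,408.
Year 3: $241,245 × 7/45 = $37,527. Book value $171,881.
Year 4: $241,245 × 6/45 = $32,166. Book value $139,715.
Year 5: $241,245 × 5/45 = $26,805. Book value $112,910.
Year 6: $241,245 × 4/45 = $21,444. Book value $91,466.
Year 7: $241,245 × 3/45 = $16,083. Book value $75,383.
Accumulated through year 7 = $300,545 − $75,383 = $225,162.

$225,162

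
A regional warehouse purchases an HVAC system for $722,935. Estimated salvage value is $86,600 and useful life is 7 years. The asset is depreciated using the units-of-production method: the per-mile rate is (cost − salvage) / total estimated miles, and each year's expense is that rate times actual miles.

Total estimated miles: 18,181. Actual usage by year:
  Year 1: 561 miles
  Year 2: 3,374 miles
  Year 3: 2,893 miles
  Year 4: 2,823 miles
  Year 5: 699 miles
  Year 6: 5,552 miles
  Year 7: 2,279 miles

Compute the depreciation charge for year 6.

Depreciable base = $722,935 − $86,600 = $636,335.
Rate = $636,335 / 18,181 miles = $35 per mile.
Year 1: 561 × $35 = $19,635. Book value $703,300.
Year 2: 3,374 × $35 = $118,090. Book value $585,210.
Year 3: 2,893 × $35 = $101,255. Book value $483,955.
Year 4: 2,823 × $35 = $98,805. Book value $385,150.
Year 5: 699 × $35 = $24,465. Book value $360,685.
Year 6: 5,552 × $35 = $194,320. Book value $166,365.

$194,320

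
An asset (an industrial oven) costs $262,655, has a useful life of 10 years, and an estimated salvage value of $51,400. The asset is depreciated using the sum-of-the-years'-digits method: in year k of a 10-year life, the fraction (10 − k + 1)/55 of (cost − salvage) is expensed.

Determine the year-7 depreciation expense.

Depreciable base = $262,655 − $51,400 = $211,255.
Sum of the years' digits = 10+9+8+7+6+5+4+3+2+1 = 55.
Year 1: $211,255 × 10/55 = $38,410. Book value $224,245.
Year 2: $211,255 × 9/55 = $34,569. Book value $189,676.
Year 3: $211,255 × 8/55 = $30,728. Book value $158,948.
Year 4: $211,255 × 7/55 = $26,887. Book value $132,061.
Year 5: $211,255 × 6/55 = $23,046. Book value $109,015.
Year 6: $211,255 × 5/55 = $19,205. Book value $89,810.
Year 7: $211,255 × 4/55 = $15,364. Book value $74,446.

$15,364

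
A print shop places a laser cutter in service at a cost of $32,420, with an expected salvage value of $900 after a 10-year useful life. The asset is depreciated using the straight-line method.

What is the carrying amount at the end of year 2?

$26,116

Depreciable base = $32,420 − $900 = $31,520.
Annual expense = $31,520 / 10 = $3,152.
End of year 1: book value $29,268.
End of year 2: book value $26,116.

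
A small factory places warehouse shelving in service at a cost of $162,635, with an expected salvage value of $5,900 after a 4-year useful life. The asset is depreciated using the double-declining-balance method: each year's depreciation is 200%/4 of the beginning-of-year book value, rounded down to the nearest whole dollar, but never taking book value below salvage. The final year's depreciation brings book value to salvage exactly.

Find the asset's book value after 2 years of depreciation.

Depreciable base = $162,635 − $5,900 = $156,735.
Year 1: ⌊$162,635 × 200%/4⌋ = $81,317. Book value $81,318.
Year 2: ⌊$81,318 × 200%/4⌋ = $40,659. Book value $40,659.

$40,659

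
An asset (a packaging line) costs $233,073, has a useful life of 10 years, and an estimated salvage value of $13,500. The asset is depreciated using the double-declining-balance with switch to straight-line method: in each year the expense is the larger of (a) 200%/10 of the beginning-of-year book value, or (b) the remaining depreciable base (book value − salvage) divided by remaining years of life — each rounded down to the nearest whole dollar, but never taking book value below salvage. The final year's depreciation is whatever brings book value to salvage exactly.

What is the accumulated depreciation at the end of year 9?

Depreciable base = $233,073 − $13,500 = $219,573.
Year 1: DB = ⌊$233,073 × 200%/10⌋ = $46,614; SL = ⌊$219,573/10⌋ = $21,957 → take DB $46,614. Book value $186,459.
Year 2: DB = ⌊$186,459 × 200%/10⌋ = $37,291; SL = ⌊$172,959/9⌋ = $19,217 → take DB $37,291. Book value $149,168.
Year 3: DB = ⌊$149,168 × 200%/10⌋ = $29,833; SL = ⌊$135,668/8⌋ = $16,958 → take DB $29,833. Book value $119,335.
Year 4: DB = ⌊$119,335 × 200%/10⌋ = $23,867; SL = ⌊$105,835/7⌋ = $15,119 → take DB $23,867. Book value $95,468.
Year 5: DB = ⌊$95,468 × 200%/10⌋ = $19,093; SL = ⌊$81,968/6⌋ = $13,661 → take DB $19,093. Book value $76,375.
Year 6: DB = ⌊$76,375 × 200%/10⌋ = $15,275; SL = ⌊$62,875/5⌋ = $12,575 → take DB $15,275. Book value $61,100.
Year 7: DB = ⌊$61,100 × 200%/10⌋ = $12,220; SL = ⌊$47,600/4⌋ = $11,900 → take DB $12,220. Book value $48,880.
Year 8: DB = ⌊$48,880 × 200%/10⌋ = $9,776; SL = ⌊$35,380/3⌋ = $11,793 → take SL $11,793. Book value $37,087.
Year 9: DB = ⌊$37,087 × 200%/10⌋ = $7,417; SL = ⌊$23,587/2⌋ = $11,793 → take SL $11,793. Book value $25,294.
Accumulated through year 9 = $233,073 − $25,294 = $207,779.

$207,779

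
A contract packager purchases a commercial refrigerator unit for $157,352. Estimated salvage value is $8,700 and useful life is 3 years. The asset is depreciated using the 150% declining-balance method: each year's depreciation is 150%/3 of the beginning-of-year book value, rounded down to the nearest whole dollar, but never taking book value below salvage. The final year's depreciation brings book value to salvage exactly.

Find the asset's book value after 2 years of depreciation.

Depreciable base = $157,352 − $8,700 = $148,652.
Year 1: ⌊$157,352 × 150%/3⌋ = $78,676. Book value $78,676.
Year 2: ⌊$78,676 × 150%/3⌋ = $39,338. Book value $39,338.

$39,338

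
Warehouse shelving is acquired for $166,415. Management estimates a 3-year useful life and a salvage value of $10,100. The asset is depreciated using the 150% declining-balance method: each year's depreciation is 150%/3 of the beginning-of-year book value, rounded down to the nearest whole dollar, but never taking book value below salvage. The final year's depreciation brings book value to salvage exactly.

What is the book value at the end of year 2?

Depreciable base = $166,415 − $10,100 = $156,315.
Year 1: ⌊$166,415 × 150%/3⌋ = $83,207. Book value $83,208.
Year 2: ⌊$83,208 × 150%/3⌋ = $41,604. Book value $41,604.

$41,604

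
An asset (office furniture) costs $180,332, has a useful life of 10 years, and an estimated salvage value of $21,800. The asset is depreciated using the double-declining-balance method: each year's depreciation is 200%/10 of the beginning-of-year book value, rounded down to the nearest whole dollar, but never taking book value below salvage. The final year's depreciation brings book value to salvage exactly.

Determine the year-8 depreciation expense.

$7,564

Depreciable base = $180,332 − $21,800 = $158,532.
Year 1: ⌊$180,332 × 200%/10⌋ = $36,066. Book value $144,266.
Year 2: ⌊$144,266 × 200%/10⌋ = $28,853. Book value $115,413.
Year 3: ⌊$115,413 × 200%/10⌋ = $23,082. Book value $92,331.
Year 4: ⌊$92,331 × 200%/10⌋ = $18,466. Book value $73,865.
Year 5: ⌊$73,865 × 200%/10⌋ = $14,773. Book value $59,092.
Year 6: ⌊$59,092 × 200%/10⌋ = $11,818. Book value $47,274.
Year 7: ⌊$47,274 × 200%/10⌋ = $9,454. Book value $37,820.
Year 8: ⌊$37,820 × 200%/10⌋ = $7,564. Book value $30,256.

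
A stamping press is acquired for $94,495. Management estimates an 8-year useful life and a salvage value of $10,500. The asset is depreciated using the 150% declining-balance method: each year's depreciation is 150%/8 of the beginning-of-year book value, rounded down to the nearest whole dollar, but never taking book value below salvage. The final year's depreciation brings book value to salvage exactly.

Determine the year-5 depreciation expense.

Depreciable base = $94,495 − $10,500 = $83,995.
Year 1: ⌊$94,495 × 150%/8⌋ = $17,717. Book value $76,778.
Year 2: ⌊$76,778 × 150%/8⌋ = $14,395. Book value $62,383.
Year 3: ⌊$62,383 × 150%/8⌋ = $11,696. Book value $50,687.
Year 4: ⌊$50,687 × 150%/8⌋ = $9,503. Book value $41,184.
Year 5: ⌊$41,184 × 150%/8⌋ = $7,722. Book value $33,462.

$7,722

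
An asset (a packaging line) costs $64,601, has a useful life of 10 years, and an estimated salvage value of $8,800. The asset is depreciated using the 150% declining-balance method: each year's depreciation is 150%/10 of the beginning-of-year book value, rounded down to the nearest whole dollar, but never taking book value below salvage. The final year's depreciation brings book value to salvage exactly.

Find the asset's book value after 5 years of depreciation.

Depreciable base = $64,601 − $8,800 = $55,801.
Year 1: ⌊$64,601 × 150%/10⌋ = $9,690. Book value $54,911.
Year 2: ⌊$54,911 × 150%/10⌋ = $8,236. Book value $46,675.
Year 3: ⌊$46,675 × 150%/10⌋ = $7,001. Book value $39,674.
Year 4: ⌊$39,674 × 150%/10⌋ = $5,951. Book value $33,723.
Year 5: ⌊$33,723 × 150%/10⌋ = $5,058. Book value $28,665.

$28,665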